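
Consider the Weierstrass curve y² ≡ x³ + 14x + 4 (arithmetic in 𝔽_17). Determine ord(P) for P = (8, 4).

5

2P: tangent at (8, 4): λ = (3·8² + 14)/(2·4) ≡ 2/8. 8⁻¹ ≡ 15 (mod 17) since 8·15 = 120 ≡ 1, so λ ≡ 2·15 ≡ 13.
  x = λ² - 8 - 8 = 169 - 16 ≡ 0; y = λ·(8 - 0) - 4 ≡ 15. → (0, 15)
3P: (0, 15) + (8, 4). λ = (4 - 15)/(8 - 0) ≡ 6/8 mod 17. 8⁻¹ ≡ 15 (mod 17) since 8·15 = 120 ≡ 1, so λ ≡ 5.
  x = λ² - 0 - 8 = 25 - 8 ≡ 0; y = λ·(0 - 0) - 15 ≡ 2. → (0, 2)
4P: (0, 2) + (8, 4). λ = (4 - 2)/(8 - 0) ≡ 2/8 mod 17. 8⁻¹ ≡ 15 (mod 17) since 8·15 = 120 ≡ 1, so λ ≡ 13.
  x = λ² - 0 - 8 = 169 - 8 ≡ 8; y = λ·(0 - 8) - 2 ≡ 13. → (8, 13)
5P: (8, 13) + (8, 4): same x and y₁ ≡ -y₂, so the sum is 𝒪.
5P = 𝒪, so the order is 5.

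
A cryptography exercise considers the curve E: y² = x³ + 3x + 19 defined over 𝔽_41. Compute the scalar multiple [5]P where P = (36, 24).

(36, 17)

Repeated addition: build up to 5P.
2P: tangent at (36, 24): λ = (3·36² + 3)/(2·24) ≡ 37/7. 7⁻¹ ≡ 6 (mod 41) since 7·6 = 42 ≡ 1, so λ ≡ 37·6 ≡ 17.
  x = λ² - 36 - 36 = 289 - 72 ≡ 12; y = λ·(36 - 12) - 24 ≡ 15. → (12, 15)
3P: (12, 15) + (36, 24). λ = (24 - 15)/(36 - 12) ≡ 9/24 mod 41. 24⁻¹ ≡ 12 (mod 41) since 24·12 = 288 ≡ 1, so λ ≡ 26.
  x = λ² - 12 - 36 = 676 - 48 ≡ 13; y = λ·(12 - 13) - 15 ≡ 0. → (13, 0)
4P: (13, 0) + (36, 24). λ = (24 - 0)/(36 - 13) ≡ 24/23 mod 41. 23⁻¹ ≡ 25 (mod 41) since 23·25 = 575 ≡ 1, so λ ≡ 26.
  x = λ² - 13 - 36 = 676 - 49 ≡ 12; y = λ·(13 - 12) - 0 ≡ 26. → (12, 26)
5P: (12, 26) + (36, 24). λ = (24 - 26)/(36 - 12) ≡ 39/24 mod 41. 24⁻¹ ≡ 12 (mod 41) since 24·12 = 288 ≡ 1, so λ ≡ 17.
  x = λ² - 12 - 36 = 289 - 48 ≡ 36; y = λ·(12 - 36) - 26 ≡ 17. → (36, 17)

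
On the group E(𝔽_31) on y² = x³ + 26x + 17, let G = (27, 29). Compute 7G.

(21, 11)

Double-and-add on 7 = (111)₂. Start with G = (27, 29) for the leading 1-bit.
double: tangent at (27, 29): λ = (3·27² + 26)/(2·29) ≡ 12/27. 27⁻¹ ≡ 23 (mod 31) since 27·23 = 621 ≡ 1, so λ ≡ 12·23 ≡ 28.
  x = λ² - 27 - 27 = 784 - 54 ≡ 17; y = λ·(27 - 17) - 29 ≡ 3. → (17, 3)
add G: (17, 3) + (27, 29). λ = (29 - 3)/(27 - 17) ≡ 26/10 mod 31. 10⁻¹ ≡ 28 (mod 31) since 10·28 = 280 ≡ 1, so λ ≡ 15.
  x = λ² - 17 - 27 = 225 - 44 ≡ 26; y = λ·(17 - 26) - 3 ≡ 17. → (26, 17)
double: tangent at (26, 17): λ = (3·26² + 26)/(2·17) ≡ 8/3. 3⁻¹ ≡ 21 (mod 31), so λ ≡ 8·21 ≡ 13.
  x = λ² - 26 - 26 = 169 - 52 ≡ 24; y = λ·(26 - 24) - 17 ≡ 9. → (24, 9)
add G: (24, 9) + (27, 29). λ = (29 - 9)/(27 - 24) ≡ 20/3 mod 31. 3⁻¹ ≡ 21 (mod 31) since 3·21 = 63 ≡ 1, so λ ≡ 17.
  x = λ² - 24 - 27 = 289 - 51 ≡ 21; y = λ·(24 - 21) - 9 ≡ 11. → (21, 11)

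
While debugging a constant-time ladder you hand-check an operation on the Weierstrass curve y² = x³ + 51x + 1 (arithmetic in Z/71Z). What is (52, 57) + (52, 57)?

(63, 69)

tangent at (52, 57): λ = (3·52² + 51)/(2·57) ≡ 69/43. 43⁻¹ ≡ 38 (mod 71), so λ ≡ 69·38 ≡ 66.
  x = λ² - 52 - 52 = 4356 - 104 ≡ 63; y = λ·(52 - 63) - 57 ≡ 69. → (63, 69)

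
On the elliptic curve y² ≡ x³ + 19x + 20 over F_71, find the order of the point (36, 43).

2P: tangent at (36, 43): λ = (3·36² + 19)/(2·43) ≡ 2/15. 15⁻¹ ≡ 19 (mod 71), so λ ≡ 2·19 ≡ 38.
  x = λ² - 36 - 36 = 1444 - 72 ≡ 23; y = λ·(36 - 23) - 43 ≡ 25. → (23, 25)
3P: (23, 25) + (36, 43). λ = (43 - 25)/(36 - 23) ≡ 18/13 mod 71. 13⁻¹ ≡ 11 (mod 71), so λ ≡ 56.
  x = λ² - 23 - 36 = 3136 - 59 ≡ 24; y = λ·(23 - 24) - 25 ≡ 61. → (24, 61)
4P: (24, 61) + (36, 43). λ = (43 - 61)/(36 - 24) ≡ 53/12 mod 71. 12⁻¹ ≡ 6 (mod 71), so λ ≡ 34.
  x = λ² - 24 - 36 = 1156 - 60 ≡ 31; y = λ·(24 - 31) - 61 ≡ 56. → (31, 56)
5P: (31, 56) + (36, 43). λ = (43 - 56)/(36 - 31) ≡ 58/5 mod 71. 5⁻¹ ≡ 57 (mod 71) since 5·57 = 285 ≡ 1, so λ ≡ 40.
  x = λ² - 31 - 36 = 1600 - 67 ≡ 42; y = λ·(31 - 42) - 56 ≡ 1. → (42, 1)
6P: (42, 1) + (36, 43). λ = (43 - 1)/(36 - 42) ≡ 42/65 mod 71. 65⁻¹ ≡ 59 (mod 71), so λ ≡ 64.
  x = λ² - 42 - 36 = 4096 - 78 ≡ 42; y = λ·(42 - 42) - 1 ≡ 70. → (42, 70)
7P: (42, 70) + (36, 43). λ = (43 - 70)/(36 - 42) ≡ 44/65 mod 71. 65⁻¹ ≡ 59 (mod 71) since 65·59 = 3835 ≡ 1, so λ ≡ 40.
  x = λ² - 42 - 36 = 1600 - 78 ≡ 31; y = λ·(42 - 31) - 70 ≡ 15. → (31, 15)
8P: (31, 15) + (36, 43). λ = (43 - 15)/(36 - 31) ≡ 28/5 mod 71. 5⁻¹ ≡ 57 (mod 71) since 5·57 = 285 ≡ 1, so λ ≡ 34.
  x = λ² - 31 - 36 = 1156 - 67 ≡ 24; y = λ·(31 - 24) - 15 ≡ 10. → (24, 10)
9P: (24, 10) + (36, 43). λ = (43 - 10)/(36 - 24) ≡ 33/12 mod 71. 12⁻¹ ≡ 6 (mod 71) since 12·6 = 72 ≡ 1, so λ ≡ 56.
  x = λ² - 24 - 36 = 3136 - 60 ≡ 23; y = λ·(24 - 23) - 10 ≡ 46. → (23, 46)
10P: (23, 46) + (36, 43). λ = (43 - 46)/(36 - 23) ≡ 68/13 mod 71. 13⁻¹ ≡ 11 (mod 71), so λ ≡ 38.
  x = λ² - 23 - 36 = 1444 - 59 ≡ 36; y = λ·(23 - 36) - 46 ≡ 28. → (36, 28)
11P: (36, 28) + (36, 43): same x and y₁ ≡ -y₂, so the sum is ∞.
11P = ∞, so the order is 11.

11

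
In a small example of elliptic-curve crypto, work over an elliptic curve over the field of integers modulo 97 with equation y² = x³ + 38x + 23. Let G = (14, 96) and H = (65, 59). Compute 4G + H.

(13, 17)

First 4G:
Double-and-add on 4 = (100)₂. Start with G = (14, 96) for the leading 1-bit.
double: tangent at (14, 96): λ = (3·14² + 38)/(2·96) ≡ 44/95. 95⁻¹ ≡ 48 (mod 97) since 95·48 = 4560 ≡ 1, so λ ≡ 44·48 ≡ 75.
  x = λ² - 14 - 14 = 5625 - 28 ≡ 68; y = λ·(14 - 68) - 96 ≡ 25. → (68, 25)
double: tangent at (68, 25): λ = (3·68² + 38)/(2·25) ≡ 39/50. 50⁻¹ ≡ 33 (mod 97), so λ ≡ 39·33 ≡ 26.
  x = λ² - 68 - 68 = 676 - 136 ≡ 55; y = λ·(68 - 55) - 25 ≡ 22. → (55, 22)
4G = (55, 22).
Finally 4G + H:
(55, 22) + (65, 59). λ = (59 - 22)/(65 - 55) ≡ 37/10 mod 97. 10⁻¹ ≡ 68 (mod 97), so λ ≡ 91.
  x = λ² - 55 - 65 = 8281 - 120 ≡ 13; y = λ·(55 - 13) - 22 ≡ 17. → (13, 17)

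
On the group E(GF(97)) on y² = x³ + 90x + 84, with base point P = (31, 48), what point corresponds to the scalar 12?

Repeated addition: build up to 12P.
2P: tangent at (31, 48): λ = (3·31² + 90)/(2·48) ≡ 63/96. 96⁻¹ ≡ 96 (mod 97), so λ ≡ 63·96 ≡ 34.
  x = λ² - 31 - 31 = 1156 - 62 ≡ 27; y = λ·(31 - 27) - 48 ≡ 88. → (27, 88)
3P: (27, 88) + (31, 48). λ = (48 - 88)/(31 - 27) ≡ 57/4 mod 97. 4⁻¹ ≡ 73 (mod 97) since 4·73 = 292 ≡ 1, so λ ≡ 87.
  x = λ² - 27 - 31 = 7569 - 58 ≡ 42; y = λ·(27 - 42) - 88 ≡ 62. → (42, 62)
4P: (42, 62) + (31, 48). λ = (48 - 62)/(31 - 42) ≡ 83/86 mod 97. 86⁻¹ ≡ 44 (mod 97) since 86·44 = 3784 ≡ 1, so λ ≡ 63.
  x = λ² - 42 - 31 = 3969 - 73 ≡ 16; y = λ·(42 - 16) - 62 ≡ 24. → (16, 24)
5P: (16, 24) + (31, 48). λ = (48 - 24)/(31 - 16) ≡ 24/15 mod 97. 15⁻¹ ≡ 13 (mod 97) since 15·13 = 195 ≡ 1, so λ ≡ 21.
  x = λ² - 16 - 31 = 441 - 47 ≡ 6; y = λ·(16 - 6) - 24 ≡ 89. → (6, 89)
6P: (6, 89) + (31, 48). λ = (48 - 89)/(31 - 6) ≡ 56/25 mod 97. 25⁻¹ ≡ 66 (mod 97), so λ ≡ 10.
  x = λ² - 6 - 31 = 100 - 37 ≡ 63; y = λ·(6 - 63) - 89 ≡ 20. → (63, 20)
7P: (63, 20) + (31, 48). λ = (48 - 20)/(31 - 63) ≡ 28/65 mod 97. 65⁻¹ ≡ 3 (mod 97) since 65·3 = 195 ≡ 1, so λ ≡ 84.
  x = λ² - 63 - 31 = 7056 - 94 ≡ 75; y = λ·(63 - 75) - 20 ≡ 39. → (75, 39)
8P: (75, 39) + (31, 48). λ = (48 - 39)/(31 - 75) ≡ 9/53 mod 97. 53⁻¹ ≡ 11 (mod 97) since 53·11 = 583 ≡ 1, so λ ≡ 2.
  x = λ² - 75 - 31 = 4 - 106 ≡ 92; y = λ·(75 - 92) - 39 ≡ 24. → (92, 24)
9P: (92, 24) + (31, 48). λ = (48 - 24)/(31 - 92) ≡ 24/36 mod 97. 36⁻¹ ≡ 62 (mod 97) since 36·62 = 2232 ≡ 1, so λ ≡ 33.
  x = λ² - 92 - 31 = 1089 - 123 ≡ 93; y = λ·(92 - 93) - 24 ≡ 40. → (93, 40)
10P: (93, 40) + (31, 48). λ = (48 - 40)/(31 - 93) ≡ 8/35 mod 97. 35⁻¹ ≡ 61 (mod 97) since 35·61 = 2135 ≡ 1, so λ ≡ 3.
  x = λ² - 93 - 31 = 9 - 124 ≡ 79; y = λ·(93 - 79) - 40 ≡ 2. → (79, 2)
11P: (79, 2) + (31, 48). λ = (48 - 2)/(31 - 79) ≡ 46/49 mod 97. 49⁻¹ ≡ 2 (mod 97), so λ ≡ 92.
  x = λ² - 79 - 31 = 8464 - 110 ≡ 12; y = λ·(79 - 12) - 2 ≡ 51. → (12, 51)
12P: (12, 51) + (31, 48). λ = (48 - 51)/(31 - 12) ≡ 94/19 mod 97. 19⁻¹ ≡ 46 (mod 97) since 19·46 = 874 ≡ 1, so λ ≡ 56.
  x = λ² - 12 - 31 = 3136 - 43 ≡ 86; y = λ·(12 - 86) - 51 ≡ 73. → (86, 73)

(86, 73)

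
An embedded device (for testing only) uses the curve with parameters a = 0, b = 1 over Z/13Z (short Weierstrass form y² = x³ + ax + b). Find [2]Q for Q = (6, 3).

(0, 1)

tangent at (6, 3): λ = (3·6² + 0)/(2·3) ≡ 4/6. 6⁻¹ ≡ 11 (mod 13), so λ ≡ 4·11 ≡ 5.
  x = λ² - 6 - 6 = 25 - 12 ≡ 0; y = λ·(6 - 0) - 3 ≡ 1. → (0, 1)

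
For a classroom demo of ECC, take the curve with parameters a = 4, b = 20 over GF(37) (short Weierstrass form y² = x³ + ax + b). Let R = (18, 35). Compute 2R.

(4, 27)

tangent at (18, 35): λ = (3·18² + 4)/(2·35) ≡ 14/33. 33⁻¹ ≡ 9 (mod 37) since 33·9 = 297 ≡ 1, so λ ≡ 14·9 ≡ 15.
  x = λ² - 18 - 18 = 225 - 36 ≡ 4; y = λ·(18 - 4) - 35 ≡ 27. → (4, 27)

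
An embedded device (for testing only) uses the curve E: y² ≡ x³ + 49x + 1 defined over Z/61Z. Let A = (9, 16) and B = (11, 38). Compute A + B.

(9, 16) + (11, 38). λ = (38 - 16)/(11 - 9) ≡ 22/2 mod 61. 2⁻¹ ≡ 31 (mod 61) since 2·31 = 62 ≡ 1, so λ ≡ 11.
  x = λ² - 9 - 11 = 121 - 20 ≡ 40; y = λ·(9 - 40) - 16 ≡ 9. → (40, 9)

(40, 9)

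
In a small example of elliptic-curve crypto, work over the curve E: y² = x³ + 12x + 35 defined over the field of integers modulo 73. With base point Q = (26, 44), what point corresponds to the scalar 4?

(14, 10)

Repeated addition: build up to 4Q.
2Q: tangent at (26, 44): λ = (3·26² + 12)/(2·44) ≡ 69/15. 15⁻¹ ≡ 39 (mod 73), so λ ≡ 69·39 ≡ 63.
  x = λ² - 26 - 26 = 3969 - 52 ≡ 48; y = λ·(26 - 48) - 44 ≡ 30. → (48, 30)
3Q: (48, 30) + (26, 44). λ = (44 - 30)/(26 - 48) ≡ 14/51 mod 73. 51⁻¹ ≡ 63 (mod 73), so λ ≡ 6.
  x = λ² - 48 - 26 = 36 - 74 ≡ 35; y = λ·(48 - 35) - 30 ≡ 48. → (35, 48)
4Q: (35, 48) + (26, 44). λ = (44 - 48)/(26 - 35) ≡ 69/64 mod 73. 64⁻¹ ≡ 8 (mod 73) since 64·8 = 512 ≡ 1, so λ ≡ 41.
  x = λ² - 35 - 26 = 1681 - 61 ≡ 14; y = λ·(35 - 14) - 48 ≡ 10. → (14, 10)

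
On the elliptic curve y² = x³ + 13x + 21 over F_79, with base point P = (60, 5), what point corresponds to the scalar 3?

Repeated addition: build up to 3P.
2P: tangent at (60, 5): λ = (3·60² + 13)/(2·5) ≡ 69/10. 10⁻¹ ≡ 8 (mod 79), so λ ≡ 69·8 ≡ 78.
  x = λ² - 60 - 60 = 6084 - 120 ≡ 39; y = λ·(60 - 39) - 5 ≡ 53. → (39, 53)
3P: (39, 53) + (60, 5). λ = (5 - 53)/(60 - 39) ≡ 31/21 mod 79. 21⁻¹ ≡ 64 (mod 79) since 21·64 = 1344 ≡ 1, so λ ≡ 9.
  x = λ² - 39 - 60 = 81 - 99 ≡ 61; y = λ·(39 - 61) - 53 ≡ 65. → (61, 65)

(61, 65)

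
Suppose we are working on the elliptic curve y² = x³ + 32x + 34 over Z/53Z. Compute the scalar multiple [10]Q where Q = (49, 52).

(18, 33)

Double-and-add on 10 = (1010)₂. Start with Q = (49, 52) for the leading 1-bit.
double: tangent at (49, 52): λ = (3·49² + 32)/(2·52) ≡ 27/51. 51⁻¹ ≡ 26 (mod 53), so λ ≡ 27·26 ≡ 13.
  x = λ² - 49 - 49 = 169 - 98 ≡ 18; y = λ·(49 - 18) - 52 ≡ 33. → (18, 33)
double: tangent at (18, 33): λ = (3·18² + 32)/(2·33) ≡ 50/13. 13⁻¹ ≡ 49 (mod 53) since 13·49 = 637 ≡ 1, so λ ≡ 50·49 ≡ 12.
  x = λ² - 18 - 18 = 144 - 36 ≡ 2; y = λ·(18 - 2) - 33 ≡ 0. → (2, 0)
add Q: (2, 0) + (49, 52). λ = (52 - 0)/(49 - 2) ≡ 52/47 mod 53. 47⁻¹ ≡ 44 (mod 53), so λ ≡ 9.
  x = λ² - 2 - 49 = 81 - 51 ≡ 30; y = λ·(2 - 30) - 0 ≡ 13. → (30, 13)
double: tangent at (30, 13): λ = (3·30² + 32)/(2·13) ≡ 29/26. 26⁻¹ ≡ 51 (mod 53) since 26·51 = 1326 ≡ 1, so λ ≡ 29·51 ≡ 48.
  x = λ² - 30 - 30 = 2304 - 60 ≡ 18; y = λ·(30 - 18) - 13 ≡ 33. → (18, 33)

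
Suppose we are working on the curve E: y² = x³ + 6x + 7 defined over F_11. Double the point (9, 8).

tangent at (9, 8): λ = (3·9² + 6)/(2·8) ≡ 7/5. 5⁻¹ ≡ 9 (mod 11) since 5·9 = 45 ≡ 1, so λ ≡ 7·9 ≡ 8.
  x = λ² - 9 - 9 = 64 - 18 ≡ 2; y = λ·(9 - 2) - 8 ≡ 4. → (2, 4)

(2, 4)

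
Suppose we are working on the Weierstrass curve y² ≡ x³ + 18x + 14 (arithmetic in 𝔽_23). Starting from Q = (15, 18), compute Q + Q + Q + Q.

Repeated addition: build up to 4Q.
2Q: tangent at (15, 18): λ = (3·15² + 18)/(2·18) ≡ 3/13. 13⁻¹ ≡ 16 (mod 23) since 13·16 = 208 ≡ 1, so λ ≡ 3·16 ≡ 2.
  x = λ² - 15 - 15 = 4 - 30 ≡ 20; y = λ·(15 - 20) - 18 ≡ 18. → (20, 18)
3Q: (20, 18) + (15, 18). λ = (18 - 18)/(15 - 20) ≡ 0/18 mod 23. 18⁻¹ ≡ 9 (mod 23), so λ ≡ 0.
  x = λ² - 20 - 15 = 0 - 35 ≡ 11; y = λ·(20 - 11) - 18 ≡ 5. → (11, 5)
4Q: (11, 5) + (15, 18). λ = (18 - 5)/(15 - 11) ≡ 13/4 mod 23. 4⁻¹ ≡ 6 (mod 23), so λ ≡ 9.
  x = λ² - 11 - 15 = 81 - 26 ≡ 9; y = λ·(11 - 9) - 5 ≡ 13. → (9, 13)

(9, 13)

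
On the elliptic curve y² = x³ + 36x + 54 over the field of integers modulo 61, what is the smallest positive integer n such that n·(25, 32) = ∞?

4

2P: tangent at (25, 32): λ = (3·25² + 36)/(2·32) ≡ 20/3. 3⁻¹ ≡ 41 (mod 61), so λ ≡ 20·41 ≡ 27.
  x = λ² - 25 - 25 = 729 - 50 ≡ 8; y = λ·(25 - 8) - 32 ≡ 0. → (8, 0)
3P: (8, 0) + (25, 32). λ = (32 - 0)/(25 - 8) ≡ 32/17 mod 61. 17⁻¹ ≡ 18 (mod 61) since 17·18 = 306 ≡ 1, so λ ≡ 27.
  x = λ² - 8 - 25 = 729 - 33 ≡ 25; y = λ·(8 - 25) - 0 ≡ 29. → (25, 29)
4P: (25, 29) + (25, 32): same x and y₁ ≡ -y₂, so the sum is ∞.
4P = ∞, so the order is 4.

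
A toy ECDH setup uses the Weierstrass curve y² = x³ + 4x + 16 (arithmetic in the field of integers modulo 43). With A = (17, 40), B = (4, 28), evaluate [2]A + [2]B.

(4, 28)

First 2A:
Repeated addition: build up to 2A.
2A: tangent at (17, 40): λ = (3·17² + 4)/(2·40) ≡ 11/37. 37⁻¹ ≡ 7 (mod 43), so λ ≡ 11·7 ≡ 34.
  x = λ² - 17 - 17 = 1156 - 34 ≡ 4; y = λ·(17 - 4) - 40 ≡ 15. → (4, 15)
2A = (4, 15).
Next 2B:
Repeated addition: build up to 2B.
2B: tangent at (4, 28): λ = (3·4² + 4)/(2·28) ≡ 9/13. 13⁻¹ ≡ 10 (mod 43) since 13·10 = 130 ≡ 1, so λ ≡ 9·10 ≡ 4.
  x = λ² - 4 - 4 = 16 - 8 ≡ 8; y = λ·(4 - 8) - 28 ≡ 42. → (8, 42)
2B = (8, 42).
Finally 2A + 2B:
(4, 15) + (8, 42). λ = (42 - 15)/(8 - 4) ≡ 27/4 mod 43. 4⁻¹ ≡ 11 (mod 43), so λ ≡ 39.
  x = λ² - 4 - 8 = 1521 - 12 ≡ 4; y = λ·(4 - 4) - 15 ≡ 28. → (4, 28)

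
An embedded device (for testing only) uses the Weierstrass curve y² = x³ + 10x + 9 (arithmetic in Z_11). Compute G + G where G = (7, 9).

(1, 3)

tangent at (7, 9): λ = (3·7² + 10)/(2·9) ≡ 3/7. 7⁻¹ ≡ 8 (mod 11), so λ ≡ 3·8 ≡ 2.
  x = λ² - 7 - 7 = 4 - 14 ≡ 1; y = λ·(7 - 1) - 9 ≡ 3. → (1, 3)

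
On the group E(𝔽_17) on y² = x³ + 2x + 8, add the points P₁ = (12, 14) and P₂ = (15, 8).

(11, 1)

(12, 14) + (15, 8). λ = (8 - 14)/(15 - 12) ≡ 11/3 mod 17. 3⁻¹ ≡ 6 (mod 17), so λ ≡ 15.
  x = λ² - 12 - 15 = 225 - 27 ≡ 11; y = λ·(12 - 11) - 14 ≡ 1. → (11, 1)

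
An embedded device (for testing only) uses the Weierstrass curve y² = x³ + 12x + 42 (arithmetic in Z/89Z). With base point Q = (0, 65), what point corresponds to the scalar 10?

(75, 44)

Repeated addition: build up to 10Q.
2Q: tangent at (0, 65): λ = (3·0² + 12)/(2·65) ≡ 12/41. 41⁻¹ ≡ 76 (mod 89) since 41·76 = 3116 ≡ 1, so λ ≡ 12·76 ≡ 22.
  x = λ² - 0 - 0 = 484 - 0 ≡ 39; y = λ·(0 - 39) - 65 ≡ 56. → (39, 56)
3Q: (39, 56) + (0, 65). λ = (65 - 56)/(0 - 39) ≡ 9/50 mod 89. 50⁻¹ ≡ 73 (mod 89), so λ ≡ 34.
  x = λ² - 39 - 0 = 1156 - 39 ≡ 49; y = λ·(39 - 49) - 56 ≡ 49. → (49, 49)
4Q: (49, 49) + (0, 65). λ = (65 - 49)/(0 - 49) ≡ 16/40 mod 89. 40⁻¹ ≡ 69 (mod 89), so λ ≡ 36.
  x = λ² - 49 - 0 = 1296 - 49 ≡ 1; y = λ·(49 - 1) - 49 ≡ 77. → (1, 77)
5Q: (1, 77) + (0, 65). λ = (65 - 77)/(0 - 1) ≡ 77/88 mod 89. 88⁻¹ ≡ 88 (mod 89) since 88·88 = 7744 ≡ 1, so λ ≡ 12.
  x = λ² - 1 - 0 = 144 - 1 ≡ 54; y = λ·(1 - 54) - 77 ≡ 88. → (54, 88)
6Q: (54, 88) + (0, 65). λ = (65 - 88)/(0 - 54) ≡ 66/35 mod 89. 35⁻¹ ≡ 28 (mod 89) since 35·28 = 980 ≡ 1, so λ ≡ 68.
  x = λ² - 54 - 0 = 4624 - 54 ≡ 31; y = λ·(54 - 31) - 88 ≡ 52. → (31, 52)
7Q: (31, 52) + (0, 65). λ = (65 - 52)/(0 - 31) ≡ 13/58 mod 89. 58⁻¹ ≡ 66 (mod 89) since 58·66 = 3828 ≡ 1, so λ ≡ 57.
  x = λ² - 31 - 0 = 3249 - 31 ≡ 14; y = λ·(31 - 14) - 52 ≡ 27. → (14, 27)
8Q: (14, 27) + (0, 65). λ = (65 - 27)/(0 - 14) ≡ 38/75 mod 89. 75⁻¹ ≡ 19 (mod 89) since 75·19 = 1425 ≡ 1, so λ ≡ 10.
  x = λ² - 14 - 0 = 100 - 14 ≡ 86; y = λ·(14 - 86) - 27 ≡ 54. → (86, 54)
9Q: (86, 54) + (0, 65). λ = (65 - 54)/(0 - 86) ≡ 11/3 mod 89. 3⁻¹ ≡ 30 (mod 89), so λ ≡ 63.
  x = λ² - 86 - 0 = 3969 - 86 ≡ 56; y = λ·(86 - 56) - 54 ≡ 56. → (56, 56)
10Q: (56, 56) + (0, 65). λ = (65 - 56)/(0 - 56) ≡ 9/33 mod 89. 33⁻¹ ≡ 27 (mod 89), so λ ≡ 65.
  x = λ² - 56 - 0 = 4225 - 56 ≡ 75; y = λ·(56 - 75) - 56 ≡ 44. → (75, 44)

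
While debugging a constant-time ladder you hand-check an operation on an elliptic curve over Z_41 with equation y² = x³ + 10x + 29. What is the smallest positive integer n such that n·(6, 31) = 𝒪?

2P: tangent at (6, 31): λ = (3·6² + 10)/(2·31) ≡ 36/21. 21⁻¹ ≡ 2 (mod 41), so λ ≡ 36·2 ≡ 31.
  x = λ² - 6 - 6 = 961 - 12 ≡ 6; y = λ·(6 - 6) - 31 ≡ 10. → (6, 10)
3P: (6, 10) + (6, 31): same x and y₁ ≡ -y₂, so the sum is 𝒪.
3P = 𝒪, so the order is 3.

3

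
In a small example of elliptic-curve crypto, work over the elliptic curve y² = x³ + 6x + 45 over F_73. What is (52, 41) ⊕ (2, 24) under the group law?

(52, 41) + (2, 24). λ = (24 - 41)/(2 - 52) ≡ 56/23 mod 73. 23⁻¹ ≡ 54 (mod 73), so λ ≡ 31.
  x = λ² - 52 - 2 = 961 - 54 ≡ 31; y = λ·(52 - 31) - 41 ≡ 26. → (31, 26)

(31, 26)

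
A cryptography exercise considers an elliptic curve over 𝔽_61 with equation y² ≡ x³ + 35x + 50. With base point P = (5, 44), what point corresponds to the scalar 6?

(10, 34)

Double-and-add on 6 = (110)₂. Start with P = (5, 44) for the leading 1-bit.
double: tangent at (5, 44): λ = (3·5² + 35)/(2·44) ≡ 49/27. 27⁻¹ ≡ 52 (mod 61), so λ ≡ 49·52 ≡ 47.
  x = λ² - 5 - 5 = 2209 - 10 ≡ 3; y = λ·(5 - 3) - 44 ≡ 50. → (3, 50)
add P: (3, 50) + (5, 44). λ = (44 - 50)/(5 - 3) ≡ 55/2 mod 61. 2⁻¹ ≡ 31 (mod 61), so λ ≡ 58.
  x = λ² - 3 - 5 = 3364 - 8 ≡ 1; y = λ·(3 - 1) - 50 ≡ 5. → (1, 5)
double: tangent at (1, 5): λ = (3·1² + 35)/(2·5) ≡ 38/10. 10⁻¹ ≡ 55 (mod 61), so λ ≡ 38·55 ≡ 16.
  x = λ² - 1 - 1 = 256 - 2 ≡ 10; y = λ·(1 - 10) - 5 ≡ 34. → (10, 34)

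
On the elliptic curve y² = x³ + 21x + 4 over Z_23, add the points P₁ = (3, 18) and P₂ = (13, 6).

(3, 18) + (13, 6). λ = (6 - 18)/(13 - 3) ≡ 11/10 mod 23. 10⁻¹ ≡ 7 (mod 23), so λ ≡ 8.
  x = λ² - 3 - 13 = 64 - 16 ≡ 2; y = λ·(3 - 2) - 18 ≡ 13. → (2, 13)

(2, 13)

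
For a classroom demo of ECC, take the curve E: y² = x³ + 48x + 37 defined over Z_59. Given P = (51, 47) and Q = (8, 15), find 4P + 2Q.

(8, 44)

First 4P:
Double-and-add on 4 = (100)₂. Start with P = (51, 47) for the leading 1-bit.
double: tangent at (51, 47): λ = (3·51² + 48)/(2·47) ≡ 4/35. 35⁻¹ ≡ 27 (mod 59) since 35·27 = 945 ≡ 1, so λ ≡ 4·27 ≡ 49.
  x = λ² - 51 - 51 = 2401 - 102 ≡ 57; y = λ·(51 - 57) - 47 ≡ 13. → (57, 13)
double: tangent at (57, 13): λ = (3·57² + 48)/(2·13) ≡ 1/26. 26⁻¹ ≡ 25 (mod 59), so λ ≡ 1·25 ≡ 25.
  x = λ² - 57 - 57 = 625 - 114 ≡ 39; y = λ·(57 - 39) - 13 ≡ 24. → (39, 24)
4P = (39, 24).
Next 2Q:
Repeated addition: build up to 2Q.
2Q: tangent at (8, 15): λ = (3·8² + 48)/(2·15) ≡ 4/30. 30⁻¹ ≡ 2 (mod 59), so λ ≡ 4·2 ≡ 8.
  x = λ² - 8 - 8 = 64 - 16 ≡ 48; y = λ·(8 - 48) - 15 ≡ 19. → (48, 19)
2Q = (48, 19).
Finally 4P + 2Q:
(39, 24) + (48, 19). λ = (19 - 24)/(48 - 39) ≡ 54/9 mod 59. 9⁻¹ ≡ 46 (mod 59) since 9·46 = 414 ≡ 1, so λ ≡ 6.
  x = λ² - 39 - 48 = 36 - 87 ≡ 8; y = λ·(39 - 8) - 24 ≡ 44. → (8, 44)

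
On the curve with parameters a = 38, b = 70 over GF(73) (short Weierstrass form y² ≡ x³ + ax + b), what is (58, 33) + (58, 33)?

(21, 36)

tangent at (58, 33): λ = (3·58² + 38)/(2·33) ≡ 56/66. 66⁻¹ ≡ 52 (mod 73), so λ ≡ 56·52 ≡ 65.
  x = λ² - 58 - 58 = 4225 - 116 ≡ 21; y = λ·(58 - 21) - 33 ≡ 36. → (21, 36)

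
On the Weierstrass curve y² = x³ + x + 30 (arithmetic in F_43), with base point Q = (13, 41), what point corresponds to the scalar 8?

(13, 41)

Double-and-add on 8 = (1000)₂. Start with Q = (13, 41) for the leading 1-bit.
double: tangent at (13, 41): λ = (3·13² + 1)/(2·41) ≡ 35/39. 39⁻¹ ≡ 32 (mod 43) since 39·32 = 1248 ≡ 1, so λ ≡ 35·32 ≡ 2.
  x = λ² - 13 - 13 = 4 - 26 ≡ 21; y = λ·(13 - 21) - 41 ≡ 29. → (21, 29)
double: tangent at (21, 29): λ = (3·21² + 1)/(2·29) ≡ 34/15. 15⁻¹ ≡ 23 (mod 43) since 15·23 = 345 ≡ 1, so λ ≡ 34·23 ≡ 8.
  x = λ² - 21 - 21 = 64 - 42 ≡ 22; y = λ·(21 - 22) - 29 ≡ 6. → (22, 6)
double: tangent at (22, 6): λ = (3·22² + 1)/(2·6) ≡ 34/12. 12⁻¹ ≡ 18 (mod 43), so λ ≡ 34·18 ≡ 10.
  x = λ² - 22 - 22 = 100 - 44 ≡ 13; y = λ·(22 - 13) - 6 ≡ 41. → (13, 41)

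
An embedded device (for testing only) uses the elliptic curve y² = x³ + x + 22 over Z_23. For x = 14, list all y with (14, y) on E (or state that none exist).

x³ + 1x + 22 = 2780 ≡ 20 (mod 23).
20 is a non-residue mod 23; no y exists.

none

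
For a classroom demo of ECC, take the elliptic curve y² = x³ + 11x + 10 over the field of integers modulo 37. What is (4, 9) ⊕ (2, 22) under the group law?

(27, 11)

(4, 9) + (2, 22). λ = (22 - 9)/(2 - 4) ≡ 13/35 mod 37. 35⁻¹ ≡ 18 (mod 37), so λ ≡ 12.
  x = λ² - 4 - 2 = 144 - 6 ≡ 27; y = λ·(4 - 27) - 9 ≡ 11. → (27, 11)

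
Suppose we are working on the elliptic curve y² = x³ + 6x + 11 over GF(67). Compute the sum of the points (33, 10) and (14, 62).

(57, 31)

(33, 10) + (14, 62). λ = (62 - 10)/(14 - 33) ≡ 52/48 mod 67. 48⁻¹ ≡ 7 (mod 67) since 48·7 = 336 ≡ 1, so λ ≡ 29.
  x = λ² - 33 - 14 = 841 - 47 ≡ 57; y = λ·(33 - 57) - 10 ≡ 31. → (57, 31)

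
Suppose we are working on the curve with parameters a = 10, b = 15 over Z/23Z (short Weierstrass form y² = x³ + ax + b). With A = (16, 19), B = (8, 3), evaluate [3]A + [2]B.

First 3A:
Repeated addition: build up to 3A.
2A: tangent at (16, 19): λ = (3·16² + 10)/(2·19) ≡ 19/15. 15⁻¹ ≡ 20 (mod 23), so λ ≡ 19·20 ≡ 12.
  x = λ² - 16 - 16 = 144 - 32 ≡ 20; y = λ·(16 - 20) - 19 ≡ 2. → (20, 2)
3A: (20, 2) + (16, 19). λ = (19 - 2)/(16 - 20) ≡ 17/19 mod 23. 19⁻¹ ≡ 17 (mod 23), so λ ≡ 13.
  x = λ² - 20 - 16 = 169 - 36 ≡ 18; y = λ·(20 - 18) - 2 ≡ 1. → (18, 1)
3A = (18, 1).
Next 2B:
Repeated addition: build up to 2B.
2B: tangent at (8, 3): λ = (3·8² + 10)/(2·3) ≡ 18/6. 6⁻¹ ≡ 4 (mod 23), so λ ≡ 18·4 ≡ 3.
  x = λ² - 8 - 8 = 9 - 16 ≡ 16; y = λ·(8 - 16) - 3 ≡ 19. → (16, 19)
2B = (16, 19).
Finally 3A + 2B:
(18, 1) + (16, 19). λ = (19 - 1)/(16 - 18) ≡ 18/21 mod 23. 21⁻¹ ≡ 11 (mod 23) since 21·11 = 231 ≡ 1, so λ ≡ 14.
  x = λ² - 18 - 16 = 196 - 34 ≡ 1; y = λ·(18 - 1) - 1 ≡ 7. → (1, 7)

(1, 7)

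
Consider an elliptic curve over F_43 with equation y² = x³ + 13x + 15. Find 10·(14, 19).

Write Q = (14, 19).
Repeated addition: build up to 10Q.
2Q: tangent at (14, 19): λ = (3·14² + 13)/(2·19) ≡ 42/38. 38⁻¹ ≡ 17 (mod 43) since 38·17 = 646 ≡ 1, so λ ≡ 42·17 ≡ 26.
  x = λ² - 14 - 14 = 676 - 28 ≡ 3; y = λ·(14 - 3) - 19 ≡ 9. → (3, 9)
3Q: (3, 9) + (14, 19). λ = (19 - 9)/(14 - 3) ≡ 10/11 mod 43. 11⁻¹ ≡ 4 (mod 43), so λ ≡ 40.
  x = λ² - 3 - 14 = 1600 - 17 ≡ 35; y = λ·(3 - 35) - 9 ≡ 1. → (35, 1)
4Q: (35, 1) + (14, 19). λ = (19 - 1)/(14 - 35) ≡ 18/22 mod 43. 22⁻¹ ≡ 2 (mod 43), so λ ≡ 36.
  x = λ² - 35 - 14 = 1296 - 49 ≡ 0; y = λ·(35 - 0) - 1 ≡ 12. → (0, 12)
5Q: (0, 12) + (14, 19). λ = (19 - 12)/(14 - 0) ≡ 7/14 mod 43. 14⁻¹ ≡ 40 (mod 43) since 14·40 = 560 ≡ 1, so λ ≡ 22.
  x = λ² - 0 - 14 = 484 - 14 ≡ 40; y = λ·(0 - 40) - 12 ≡ 11. → (40, 11)
6Q: (40, 11) + (14, 19). λ = (19 - 11)/(14 - 40) ≡ 8/17 mod 43. 17⁻¹ ≡ 38 (mod 43) since 17·38 = 646 ≡ 1, so λ ≡ 3.
  x = λ² - 40 - 14 = 9 - 54 ≡ 41; y = λ·(40 - 41) - 11 ≡ 29. → (41, 29)
7Q: (41, 29) + (14, 19). λ = (19 - 29)/(14 - 41) ≡ 33/16 mod 43. 16⁻¹ ≡ 35 (mod 43) since 16·35 = 560 ≡ 1, so λ ≡ 37.
  x = λ² - 41 - 14 = 1369 - 55 ≡ 24; y = λ·(41 - 24) - 29 ≡ 41. → (24, 41)
8Q: (24, 41) + (14, 19). λ = (19 - 41)/(14 - 24) ≡ 21/33 mod 43. 33⁻¹ ≡ 30 (mod 43), so λ ≡ 28.
  x = λ² - 24 - 14 = 784 - 38 ≡ 15; y = λ·(24 - 15) - 41 ≡ 39. → (15, 39)
9Q: (15, 39) + (14, 19). λ = (19 - 39)/(14 - 15) ≡ 23/42 mod 43. 42⁻¹ ≡ 42 (mod 43), so λ ≡ 20.
  x = λ² - 15 - 14 = 400 - 29 ≡ 27; y = λ·(15 - 27) - 39 ≡ 22. → (27, 22)
10Q: (27, 22) + (14, 19). λ = (19 - 22)/(14 - 27) ≡ 40/30 mod 43. 30⁻¹ ≡ 33 (mod 43) since 30·33 = 990 ≡ 1, so λ ≡ 30.
  x = λ² - 27 - 14 = 900 - 41 ≡ 42; y = λ·(27 - 42) - 22 ≡ 1. → (42, 1)

(42, 1)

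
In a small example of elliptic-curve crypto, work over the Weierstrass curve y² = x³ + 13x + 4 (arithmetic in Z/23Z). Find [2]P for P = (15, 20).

tangent at (15, 20): λ = (3·15² + 13)/(2·20) ≡ 21/17. 17⁻¹ ≡ 19 (mod 23), so λ ≡ 21·19 ≡ 8.
  x = λ² - 15 - 15 = 64 - 30 ≡ 11; y = λ·(15 - 11) - 20 ≡ 12. → (11, 12)

(11, 12)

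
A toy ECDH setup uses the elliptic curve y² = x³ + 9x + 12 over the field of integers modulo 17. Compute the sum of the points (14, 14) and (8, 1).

(14, 14) + (8, 1). λ = (1 - 14)/(8 - 14) ≡ 4/11 mod 17. 11⁻¹ ≡ 14 (mod 17) since 11·14 = 154 ≡ 1, so λ ≡ 5.
  x = λ² - 14 - 8 = 25 - 22 ≡ 3; y = λ·(14 - 3) - 14 ≡ 7. → (3, 7)

(3, 7)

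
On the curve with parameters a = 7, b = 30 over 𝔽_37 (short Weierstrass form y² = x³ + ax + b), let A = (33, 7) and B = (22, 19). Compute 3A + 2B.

(20, 17)

First 3A:
Repeated addition: build up to 3A.
2A: tangent at (33, 7): λ = (3·33² + 7)/(2·7) ≡ 18/14. 14⁻¹ ≡ 8 (mod 37), so λ ≡ 18·8 ≡ 33.
  x = λ² - 33 - 33 = 1089 - 66 ≡ 24; y = λ·(33 - 24) - 7 ≡ 31. → (24, 31)
3A: (24, 31) + (33, 7). λ = (7 - 31)/(33 - 24) ≡ 13/9 mod 37. 9⁻¹ ≡ 33 (mod 37) since 9·33 = 297 ≡ 1, so λ ≡ 22.
  x = λ² - 24 - 33 = 484 - 57 ≡ 20; y = λ·(24 - 20) - 31 ≡ 20. → (20, 20)
3A = (20, 20).
Next 2B:
Repeated addition: build up to 2B.
2B: tangent at (22, 19): λ = (3·22² + 7)/(2·19) ≡ 16/1. 1⁻¹ ≡ 1 (mod 37), so λ ≡ 16·1 ≡ 16.
  x = λ² - 22 - 22 = 256 - 44 ≡ 27; y = λ·(22 - 27) - 19 ≡ 12. → (27, 12)
2B = (27, 12).
Finally 3A + 2B:
(20, 20) + (27, 12). λ = (12 - 20)/(27 - 20) ≡ 29/7 mod 37. 7⁻¹ ≡ 16 (mod 37) since 7·16 = 112 ≡ 1, so λ ≡ 20.
  x = λ² - 20 - 27 = 400 - 47 ≡ 20; y = λ·(20 - 20) - 20 ≡ 17. → (20, 17)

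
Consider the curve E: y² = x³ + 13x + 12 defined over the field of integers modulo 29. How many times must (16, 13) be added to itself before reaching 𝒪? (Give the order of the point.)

10

2P: tangent at (16, 13): λ = (3·16² + 13)/(2·13) ≡ 27/26. 26⁻¹ ≡ 19 (mod 29) since 26·19 = 494 ≡ 1, so λ ≡ 27·19 ≡ 20.
  x = λ² - 16 - 16 = 400 - 32 ≡ 20; y = λ·(16 - 20) - 13 ≡ 23. → (20, 23)
3P: (20, 23) + (16, 13). λ = (13 - 23)/(16 - 20) ≡ 19/25 mod 29. 25⁻¹ ≡ 7 (mod 29), so λ ≡ 17.
  x = λ² - 20 - 16 = 289 - 36 ≡ 21; y = λ·(20 - 21) - 23 ≡ 18. → (21, 18)
4P: (21, 18) + (16, 13). λ = (13 - 18)/(16 - 21) ≡ 24/24 mod 29. 24⁻¹ ≡ 23 (mod 29), so λ ≡ 1.
  x = λ² - 21 - 16 = 1 - 37 ≡ 22; y = λ·(21 - 22) - 18 ≡ 10. → (22, 10)
5P: (22, 10) + (16, 13). λ = (13 - 10)/(16 - 22) ≡ 3/23 mod 29. 23⁻¹ ≡ 24 (mod 29), so λ ≡ 14.
  x = λ² - 22 - 16 = 196 - 38 ≡ 13; y = λ·(22 - 13) - 10 ≡ 0. → (13, 0)
6P: (13, 0) + (16, 13). λ = (13 - 0)/(16 - 13) ≡ 13/3 mod 29. 3⁻¹ ≡ 10 (mod 29), so λ ≡ 14.
  x = λ² - 13 - 16 = 196 - 29 ≡ 22; y = λ·(13 - 22) - 0 ≡ 19. → (22, 19)
7P: (22, 19) + (16, 13). λ = (13 - 19)/(16 - 22) ≡ 23/23 mod 29. 23⁻¹ ≡ 24 (mod 29) since 23·24 = 552 ≡ 1, so λ ≡ 1.
  x = λ² - 22 - 16 = 1 - 38 ≡ 21; y = λ·(22 - 21) - 19 ≡ 11. → (21, 11)
8P: (21, 11) + (16, 13). λ = (13 - 11)/(16 - 21) ≡ 2/24 mod 29. 24⁻¹ ≡ 23 (mod 29) since 24·23 = 552 ≡ 1, so λ ≡ 17.
  x = λ² - 21 - 16 = 289 - 37 ≡ 20; y = λ·(21 - 20) - 11 ≡ 6. → (20, 6)
9P: (20, 6) + (16, 13). λ = (13 - 6)/(16 - 20) ≡ 7/25 mod 29. 25⁻¹ ≡ 7 (mod 29), so λ ≡ 20.
  x = λ² - 20 - 16 = 400 - 36 ≡ 16; y = λ·(20 - 16) - 6 ≡ 16. → (16, 16)
10P: (16, 16) + (16, 13): same x and y₁ ≡ -y₂, so the sum is 𝒪.
10P = 𝒪, so the order is 10.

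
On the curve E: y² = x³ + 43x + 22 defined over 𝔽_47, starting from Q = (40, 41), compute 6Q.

Repeated addition: build up to 6Q.
2Q: tangent at (40, 41): λ = (3·40² + 43)/(2·41) ≡ 2/35. 35⁻¹ ≡ 43 (mod 47), so λ ≡ 2·43 ≡ 39.
  x = λ² - 40 - 40 = 1521 - 80 ≡ 31; y = λ·(40 - 31) - 41 ≡ 28. → (31, 28)
3Q: (31, 28) + (40, 41). λ = (41 - 28)/(40 - 31) ≡ 13/9 mod 47. 9⁻¹ ≡ 21 (mod 47), so λ ≡ 38.
  x = λ² - 31 - 40 = 1444 - 71 ≡ 10; y = λ·(31 - 10) - 28 ≡ 18. → (10, 18)
4Q: (10, 18) + (40, 41). λ = (41 - 18)/(40 - 10) ≡ 23/30 mod 47. 30⁻¹ ≡ 11 (mod 47), so λ ≡ 18.
  x = λ² - 10 - 40 = 324 - 50 ≡ 39; y = λ·(10 - 39) - 18 ≡ 24. → (39, 24)
5Q: (39, 24) + (40, 41). λ = (41 - 24)/(40 - 39) ≡ 17/1 mod 47. 1⁻¹ ≡ 1 (mod 47), so λ ≡ 17.
  x = λ² - 39 - 40 = 289 - 79 ≡ 22; y = λ·(39 - 22) - 24 ≡ 30. → (22, 30)
6Q: (22, 30) + (40, 41). λ = (41 - 30)/(40 - 22) ≡ 11/18 mod 47. 18⁻¹ ≡ 34 (mod 47), so λ ≡ 45.
  x = λ² - 22 - 40 = 2025 - 62 ≡ 36; y = λ·(22 - 36) - 30 ≡ 45. → (36, 45)

(36, 45)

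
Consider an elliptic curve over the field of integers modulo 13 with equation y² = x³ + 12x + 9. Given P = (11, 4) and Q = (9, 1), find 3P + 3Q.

(12, 10)

First 3P:
Repeated addition: build up to 3P.
2P: tangent at (11, 4): λ = (3·11² + 12)/(2·4) ≡ 11/8. 8⁻¹ ≡ 5 (mod 13) since 8·5 = 40 ≡ 1, so λ ≡ 11·5 ≡ 3.
  x = λ² - 11 - 11 = 9 - 22 ≡ 0; y = λ·(11 - 0) - 4 ≡ 3. → (0, 3)
3P: (0, 3) + (11, 4). λ = (4 - 3)/(11 - 0) ≡ 1/11 mod 13. 11⁻¹ ≡ 6 (mod 13) since 11·6 = 66 ≡ 1, so λ ≡ 6.
  x = λ² - 0 - 11 = 36 - 11 ≡ 12; y = λ·(0 - 12) - 3 ≡ 3. → (12, 3)
3P = (12, 3).
Next 3Q:
Repeated addition: build up to 3Q.
2Q: tangent at (9, 1): λ = (3·9² + 12)/(2·1) ≡ 8/2. 2⁻¹ ≡ 7 (mod 13) since 2·7 = 14 ≡ 1, so λ ≡ 8·7 ≡ 4.
  x = λ² - 9 - 9 = 16 - 18 ≡ 11; y = λ·(9 - 11) - 1 ≡ 4. → (11, 4)
3Q: (11, 4) + (9, 1). λ = (1 - 4)/(9 - 11) ≡ 10/11 mod 13. 11⁻¹ ≡ 6 (mod 13) since 11·6 = 66 ≡ 1, so λ ≡ 8.
  x = λ² - 11 - 9 = 64 - 20 ≡ 5; y = λ·(11 - 5) - 4 ≡ 5. → (5, 5)
3Q = (5, 5).
Finally 3P + 3Q:
(12, 3) + (5, 5). λ = (5 - 3)/(5 - 12) ≡ 2/6 mod 13. 6⁻¹ ≡ 11 (mod 13) since 6·11 = 66 ≡ 1, so λ ≡ 9.
  x = λ² - 12 - 5 = 81 - 17 ≡ 12; y = λ·(12 - 12) - 3 ≡ 10. → (12, 10)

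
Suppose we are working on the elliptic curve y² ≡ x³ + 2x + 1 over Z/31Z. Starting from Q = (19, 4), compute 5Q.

Double-and-add on 5 = (101)₂. Start with Q = (19, 4) for the leading 1-bit.
double: tangent at (19, 4): λ = (3·19² + 2)/(2·4) ≡ 0/8. 8⁻¹ ≡ 4 (mod 31) since 8·4 = 32 ≡ 1, so λ ≡ 0·4 ≡ 0.
  x = λ² - 19 - 19 = 0 - 38 ≡ 24; y = λ·(19 - 24) - 4 ≡ 27. → (24, 27)
double: tangent at (24, 27): λ = (3·24² + 2)/(2·27) ≡ 25/23. 23⁻¹ ≡ 27 (mod 31) since 23·27 = 621 ≡ 1, so λ ≡ 25·27 ≡ 24.
  x = λ² - 24 - 24 = 576 - 48 ≡ 1; y = λ·(24 - 1) - 27 ≡ 29. → (1, 29)
add Q: (1, 29) + (19, 4). λ = (4 - 29)/(19 - 1) ≡ 6/18 mod 31. 18⁻¹ ≡ 19 (mod 31), so λ ≡ 21.
  x = λ² - 1 - 19 = 441 - 20 ≡ 18; y = λ·(1 - 18) - 29 ≡ 17. → (18, 17)

(18, 17)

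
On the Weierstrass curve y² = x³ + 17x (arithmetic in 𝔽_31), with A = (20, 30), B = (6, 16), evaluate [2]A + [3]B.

(6, 15)

First 2A:
Repeated addition: build up to 2A.
2A: tangent at (20, 30): λ = (3·20² + 17)/(2·30) ≡ 8/29. 29⁻¹ ≡ 15 (mod 31), so λ ≡ 8·15 ≡ 27.
  x = λ² - 20 - 20 = 729 - 40 ≡ 7; y = λ·(20 - 7) - 30 ≡ 11. → (7, 11)
2A = (7, 11).
Next 3B:
Repeated addition: build up to 3B.
2B: tangent at (6, 16): λ = (3·6² + 17)/(2·16) ≡ 1/1. 1⁻¹ ≡ 1 (mod 31), so λ ≡ 1·1 ≡ 1.
  x = λ² - 6 - 6 = 1 - 12 ≡ 20; y = λ·(6 - 20) - 16 ≡ 1. → (20, 1)
3B: (20, 1) + (6, 16). λ = (16 - 1)/(6 - 20) ≡ 15/17 mod 31. 17⁻¹ ≡ 11 (mod 31), so λ ≡ 10.
  x = λ² - 20 - 6 = 100 - 26 ≡ 12; y = λ·(20 - 12) - 1 ≡ 17. → (12, 17)
3B = (12, 17).
Finally 2A + 3B:
(7, 11) + (12, 17). λ = (17 - 11)/(12 - 7) ≡ 6/5 mod 31. 5⁻¹ ≡ 25 (mod 31) since 5·25 = 125 ≡ 1, so λ ≡ 26.
  x = λ² - 7 - 12 = 676 - 19 ≡ 6; y = λ·(7 - 6) - 11 ≡ 15. → (6, 15)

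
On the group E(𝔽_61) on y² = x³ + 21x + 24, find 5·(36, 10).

(16, 53)

Write P = (36, 10).
Double-and-add on 5 = (101)₂. Start with P = (36, 10) for the leading 1-bit.
double: tangent at (36, 10): λ = (3·36² + 21)/(2·10) ≡ 5/20. 20⁻¹ ≡ 58 (mod 61), so λ ≡ 5·58 ≡ 46.
  x = λ² - 36 - 36 = 2116 - 72 ≡ 31; y = λ·(36 - 31) - 10 ≡ 37. → (31, 37)
double: tangent at (31, 37): λ = (3·31² + 21)/(2·37) ≡ 37/13. 13⁻¹ ≡ 47 (mod 61), so λ ≡ 37·47 ≡ 31.
  x = λ² - 31 - 31 = 961 - 62 ≡ 45; y = λ·(31 - 45) - 37 ≡ 17. → (45, 17)
add P: (45, 17) + (36, 10). λ = (10 - 17)/(36 - 45) ≡ 54/52 mod 61. 52⁻¹ ≡ 27 (mod 61), so λ ≡ 55.
  x = λ² - 45 - 36 = 3025 - 81 ≡ 16; y = λ·(45 - 16) - 17 ≡ 53. → (16, 53)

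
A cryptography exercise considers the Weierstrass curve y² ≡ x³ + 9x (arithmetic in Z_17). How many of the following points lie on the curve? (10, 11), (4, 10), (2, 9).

2

(10, 11): 11² ≡ 2, rhs ≡ 2 → on.
(4, 10): 10² ≡ 15, rhs ≡ 15 → on.
(2, 9): 9² ≡ 13, rhs ≡ 9 → off.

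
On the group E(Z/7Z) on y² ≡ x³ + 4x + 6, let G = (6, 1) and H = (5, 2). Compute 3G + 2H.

First 3G:
Repeated addition: build up to 3G.
2G: tangent at (6, 1): λ = (3·6² + 4)/(2·1) ≡ 0/2. 2⁻¹ ≡ 4 (mod 7) since 2·4 = 8 ≡ 1, so λ ≡ 0·4 ≡ 0.
  x = λ² - 6 - 6 = 0 - 12 ≡ 2; y = λ·(6 - 2) - 1 ≡ 6. → (2, 6)
3G: (2, 6) + (6, 1). λ = (1 - 6)/(6 - 2) ≡ 2/4 mod 7. 4⁻¹ ≡ 2 (mod 7) since 4·2 = 8 ≡ 1, so λ ≡ 4.
  x = λ² - 2 - 6 = 16 - 8 ≡ 1; y = λ·(2 - 1) - 6 ≡ 5. → (1, 5)
3G = (1, 5).
Next 2H:
Repeated addition: build up to 2H.
2H: tangent at (5, 2): λ = (3·5² + 4)/(2·2) ≡ 2/4. 4⁻¹ ≡ 2 (mod 7), so λ ≡ 2·2 ≡ 4.
  x = λ² - 5 - 5 = 16 - 10 ≡ 6; y = λ·(5 - 6) - 2 ≡ 1. → (6, 1)
2H = (6, 1).
Finally 3G + 2H:
(1, 5) + (6, 1). λ = (1 - 5)/(6 - 1) ≡ 3/5 mod 7. 5⁻¹ ≡ 3 (mod 7), so λ ≡ 2.
  x = λ² - 1 - 6 = 4 - 7 ≡ 4; y = λ·(1 - 4) - 5 ≡ 3. → (4, 3)

(4, 3)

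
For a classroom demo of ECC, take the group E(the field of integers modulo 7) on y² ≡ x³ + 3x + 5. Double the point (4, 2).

tangent at (4, 2): λ = (3·4² + 3)/(2·2) ≡ 2/4. 4⁻¹ ≡ 2 (mod 7), so λ ≡ 2·2 ≡ 4.
  x = λ² - 4 - 4 = 16 - 8 ≡ 1; y = λ·(4 - 1) - 2 ≡ 3. → (1, 3)

(1, 3)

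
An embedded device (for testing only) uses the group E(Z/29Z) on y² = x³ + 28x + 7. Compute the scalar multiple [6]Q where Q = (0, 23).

Double-and-add on 6 = (110)₂. Start with Q = (0, 23) for the leading 1-bit.
double: tangent at (0, 23): λ = (3·0² + 28)/(2·23) ≡ 28/17. 17⁻¹ ≡ 12 (mod 29), so λ ≡ 28·12 ≡ 17.
  x = λ² - 0 - 0 = 289 - 0 ≡ 28; y = λ·(0 - 28) - 23 ≡ 23. → (28, 23)
add Q: (28, 23) + (0, 23). λ = (23 - 23)/(0 - 28) ≡ 0/1 mod 29. 1⁻¹ ≡ 1 (mod 29), so λ ≡ 0.
  x = λ² - 28 - 0 = 0 - 28 ≡ 1; y = λ·(28 - 1) - 23 ≡ 6. → (1, 6)
double: tangent at (1, 6): λ = (3·1² + 28)/(2·6) ≡ 2/12. 12⁻¹ ≡ 17 (mod 29), so λ ≡ 2·17 ≡ 5.
  x = λ² - 1 - 1 = 25 - 2 ≡ 23; y = λ·(1 - 23) - 6 ≡ 0. → (23, 0)

(23, 0)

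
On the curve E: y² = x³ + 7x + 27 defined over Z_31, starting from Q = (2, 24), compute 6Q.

Double-and-add on 6 = (110)₂. Start with Q = (2, 24) for the leading 1-bit.
double: tangent at (2, 24): λ = (3·2² + 7)/(2·24) ≡ 19/17. 17⁻¹ ≡ 11 (mod 31) since 17·11 = 187 ≡ 1, so λ ≡ 19·11 ≡ 23.
  x = λ² - 2 - 2 = 529 - 4 ≡ 29; y = λ·(2 - 29) - 24 ≡ 6. → (29, 6)
add Q: (29, 6) + (2, 24). λ = (24 - 6)/(2 - 29) ≡ 18/4 mod 31. 4⁻¹ ≡ 8 (mod 31), so λ ≡ 20.
  x = λ² - 29 - 2 = 400 - 31 ≡ 28; y = λ·(29 - 28) - 6 ≡ 14. → (28, 14)
double: tangent at (28, 14): λ = (3·28² + 7)/(2·14) ≡ 3/28. 28⁻¹ ≡ 10 (mod 31), so λ ≡ 3·10 ≡ 30.
  x = λ² - 28 - 28 = 900 - 56 ≡ 7; y = λ·(28 - 7) - 14 ≡ 27. → (7, 27)

(7, 27)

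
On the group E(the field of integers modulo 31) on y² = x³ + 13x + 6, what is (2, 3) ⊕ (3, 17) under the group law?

(2, 3) + (3, 17). λ = (17 - 3)/(3 - 2) ≡ 14/1 mod 31. 1⁻¹ ≡ 1 (mod 31), so λ ≡ 14.
  x = λ² - 2 - 3 = 196 - 5 ≡ 5; y = λ·(2 - 5) - 3 ≡ 17. → (5, 17)

(5, 17)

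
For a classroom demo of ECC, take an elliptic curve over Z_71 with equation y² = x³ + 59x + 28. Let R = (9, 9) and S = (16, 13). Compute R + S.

(13, 9)

(9, 9) + (16, 13). λ = (13 - 9)/(16 - 9) ≡ 4/7 mod 71. 7⁻¹ ≡ 61 (mod 71) since 7·61 = 427 ≡ 1, so λ ≡ 31.
  x = λ² - 9 - 16 = 961 - 25 ≡ 13; y = λ·(9 - 13) - 9 ≡ 9. → (13, 9)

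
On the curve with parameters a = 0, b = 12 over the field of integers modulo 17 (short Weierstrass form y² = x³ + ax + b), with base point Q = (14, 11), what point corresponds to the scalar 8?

(13, 13)

Double-and-add on 8 = (1000)₂. Start with Q = (14, 11) for the leading 1-bit.
double: tangent at (14, 11): λ = (3·14² + 0)/(2·11) ≡ 10/5. 5⁻¹ ≡ 7 (mod 17), so λ ≡ 10·7 ≡ 2.
  x = λ² - 14 - 14 = 4 - 28 ≡ 10; y = λ·(14 - 10) - 11 ≡ 14. → (10, 14)
double: tangent at (10, 14): λ = (3·10² + 0)/(2·14) ≡ 11/11. 11⁻¹ ≡ 14 (mod 17) since 11·14 = 154 ≡ 1, so λ ≡ 11·14 ≡ 1.
  x = λ² - 10 - 10 = 1 - 20 ≡ 15; y = λ·(10 - 15) - 14 ≡ 15. → (15, 15)
double: tangent at (15, 15): λ = (3·15² + 0)/(2·15) ≡ 12/13. 13⁻¹ ≡ 4 (mod 17) since 13·4 = 52 ≡ 1, so λ ≡ 12·4 ≡ 14.
  x = λ² - 15 - 15 = 196 - 30 ≡ 13; y = λ·(15 - 13) - 15 ≡ 13. → (13, 13)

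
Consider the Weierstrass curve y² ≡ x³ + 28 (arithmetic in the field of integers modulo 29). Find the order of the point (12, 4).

10

2P: tangent at (12, 4): λ = (3·12² + 0)/(2·4) ≡ 26/8. 8⁻¹ ≡ 11 (mod 29), so λ ≡ 26·11 ≡ 25.
  x = λ² - 12 - 12 = 625 - 24 ≡ 21; y = λ·(12 - 21) - 4 ≡ 3. → (21, 3)
3P: (21, 3) + (12, 4). λ = (4 - 3)/(12 - 21) ≡ 1/20 mod 29. 20⁻¹ ≡ 16 (mod 29), so λ ≡ 16.
  x = λ² - 21 - 12 = 256 - 33 ≡ 20; y = λ·(21 - 20) - 3 ≡ 13. → (20, 13)
4P: (20, 13) + (12, 4). λ = (4 - 13)/(12 - 20) ≡ 20/21 mod 29. 21⁻¹ ≡ 18 (mod 29), so λ ≡ 12.
  x = λ² - 20 - 12 = 144 - 32 ≡ 25; y = λ·(20 - 25) - 13 ≡ 14. → (25, 14)
5P: (25, 14) + (12, 4). λ = (4 - 14)/(12 - 25) ≡ 19/16 mod 29. 16⁻¹ ≡ 20 (mod 29) since 16·20 = 320 ≡ 1, so λ ≡ 3.
  x = λ² - 25 - 12 = 9 - 37 ≡ 1; y = λ·(25 - 1) - 14 ≡ 0. → (1, 0)
6P: (1, 0) + (12, 4). λ = (4 - 0)/(12 - 1) ≡ 4/11 mod 29. 11⁻¹ ≡ 8 (mod 29), so λ ≡ 3.
  x = λ² - 1 - 12 = 9 - 13 ≡ 25; y = λ·(1 - 25) - 0 ≡ 15. → (25, 15)
7P: (25, 15) + (12, 4). λ = (4 - 15)/(12 - 25) ≡ 18/16 mod 29. 16⁻¹ ≡ 20 (mod 29), so λ ≡ 12.
  x = λ² - 25 - 12 = 144 - 37 ≡ 20; y = λ·(25 - 20) - 15 ≡ 16. → (20, 16)
8P: (20, 16) + (12, 4). λ = (4 - 16)/(12 - 20) ≡ 17/21 mod 29. 21⁻¹ ≡ 18 (mod 29) since 21·18 = 378 ≡ 1, so λ ≡ 16.
  x = λ² - 20 - 12 = 256 - 32 ≡ 21; y = λ·(20 - 21) - 16 ≡ 26. → (21, 26)
9P: (21, 26) + (12, 4). λ = (4 - 26)/(12 - 21) ≡ 7/20 mod 29. 20⁻¹ ≡ 16 (mod 29) since 20·16 = 320 ≡ 1, so λ ≡ 25.
  x = λ² - 21 - 12 = 625 - 33 ≡ 12; y = λ·(21 - 12) - 26 ≡ 25. → (12, 25)
10P: (12, 25) + (12, 4): same x and y₁ ≡ -y₂, so the sum is O.
10P = O, so the order is 10.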